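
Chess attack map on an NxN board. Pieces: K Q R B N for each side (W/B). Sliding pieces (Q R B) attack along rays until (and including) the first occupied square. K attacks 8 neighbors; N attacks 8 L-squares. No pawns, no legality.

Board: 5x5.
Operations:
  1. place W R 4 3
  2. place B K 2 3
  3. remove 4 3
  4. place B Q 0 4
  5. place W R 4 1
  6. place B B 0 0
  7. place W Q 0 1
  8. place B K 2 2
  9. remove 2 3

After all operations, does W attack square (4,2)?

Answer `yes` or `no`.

Op 1: place WR@(4,3)
Op 2: place BK@(2,3)
Op 3: remove (4,3)
Op 4: place BQ@(0,4)
Op 5: place WR@(4,1)
Op 6: place BB@(0,0)
Op 7: place WQ@(0,1)
Op 8: place BK@(2,2)
Op 9: remove (2,3)
Per-piece attacks for W:
  WQ@(0,1): attacks (0,2) (0,3) (0,4) (0,0) (1,1) (2,1) (3,1) (4,1) (1,2) (2,3) (3,4) (1,0) [ray(0,1) blocked at (0,4); ray(0,-1) blocked at (0,0); ray(1,0) blocked at (4,1)]
  WR@(4,1): attacks (4,2) (4,3) (4,4) (4,0) (3,1) (2,1) (1,1) (0,1) [ray(-1,0) blocked at (0,1)]
W attacks (4,2): yes

Answer: yes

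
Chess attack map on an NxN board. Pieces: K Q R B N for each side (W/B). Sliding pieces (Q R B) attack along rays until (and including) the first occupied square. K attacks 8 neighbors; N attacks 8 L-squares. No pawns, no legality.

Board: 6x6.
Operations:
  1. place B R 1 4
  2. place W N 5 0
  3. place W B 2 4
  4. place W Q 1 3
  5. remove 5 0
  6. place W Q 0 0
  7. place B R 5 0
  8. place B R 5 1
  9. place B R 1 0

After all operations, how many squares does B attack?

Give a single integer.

Op 1: place BR@(1,4)
Op 2: place WN@(5,0)
Op 3: place WB@(2,4)
Op 4: place WQ@(1,3)
Op 5: remove (5,0)
Op 6: place WQ@(0,0)
Op 7: place BR@(5,0)
Op 8: place BR@(5,1)
Op 9: place BR@(1,0)
Per-piece attacks for B:
  BR@(1,0): attacks (1,1) (1,2) (1,3) (2,0) (3,0) (4,0) (5,0) (0,0) [ray(0,1) blocked at (1,3); ray(1,0) blocked at (5,0); ray(-1,0) blocked at (0,0)]
  BR@(1,4): attacks (1,5) (1,3) (2,4) (0,4) [ray(0,-1) blocked at (1,3); ray(1,0) blocked at (2,4)]
  BR@(5,0): attacks (5,1) (4,0) (3,0) (2,0) (1,0) [ray(0,1) blocked at (5,1); ray(-1,0) blocked at (1,0)]
  BR@(5,1): attacks (5,2) (5,3) (5,4) (5,5) (5,0) (4,1) (3,1) (2,1) (1,1) (0,1) [ray(0,-1) blocked at (5,0)]
Union (21 distinct): (0,0) (0,1) (0,4) (1,0) (1,1) (1,2) (1,3) (1,5) (2,0) (2,1) (2,4) (3,0) (3,1) (4,0) (4,1) (5,0) (5,1) (5,2) (5,3) (5,4) (5,5)

Answer: 21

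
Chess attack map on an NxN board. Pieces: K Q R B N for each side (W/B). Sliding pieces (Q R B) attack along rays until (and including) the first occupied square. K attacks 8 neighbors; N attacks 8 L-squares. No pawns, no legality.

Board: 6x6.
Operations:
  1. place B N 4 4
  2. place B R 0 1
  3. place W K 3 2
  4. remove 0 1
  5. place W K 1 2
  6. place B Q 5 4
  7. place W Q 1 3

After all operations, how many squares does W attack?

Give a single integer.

Op 1: place BN@(4,4)
Op 2: place BR@(0,1)
Op 3: place WK@(3,2)
Op 4: remove (0,1)
Op 5: place WK@(1,2)
Op 6: place BQ@(5,4)
Op 7: place WQ@(1,3)
Per-piece attacks for W:
  WK@(1,2): attacks (1,3) (1,1) (2,2) (0,2) (2,3) (2,1) (0,3) (0,1)
  WQ@(1,3): attacks (1,4) (1,5) (1,2) (2,3) (3,3) (4,3) (5,3) (0,3) (2,4) (3,5) (2,2) (3,1) (4,0) (0,4) (0,2) [ray(0,-1) blocked at (1,2)]
  WK@(3,2): attacks (3,3) (3,1) (4,2) (2,2) (4,3) (4,1) (2,3) (2,1)
Union (21 distinct): (0,1) (0,2) (0,3) (0,4) (1,1) (1,2) (1,3) (1,4) (1,5) (2,1) (2,2) (2,3) (2,4) (3,1) (3,3) (3,5) (4,0) (4,1) (4,2) (4,3) (5,3)

Answer: 21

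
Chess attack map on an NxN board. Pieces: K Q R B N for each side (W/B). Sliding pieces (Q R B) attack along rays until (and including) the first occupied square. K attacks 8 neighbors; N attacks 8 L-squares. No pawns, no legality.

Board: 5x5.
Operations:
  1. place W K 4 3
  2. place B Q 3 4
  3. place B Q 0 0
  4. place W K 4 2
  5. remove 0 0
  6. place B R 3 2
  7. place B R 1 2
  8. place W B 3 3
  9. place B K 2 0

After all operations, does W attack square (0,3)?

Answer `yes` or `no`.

Op 1: place WK@(4,3)
Op 2: place BQ@(3,4)
Op 3: place BQ@(0,0)
Op 4: place WK@(4,2)
Op 5: remove (0,0)
Op 6: place BR@(3,2)
Op 7: place BR@(1,2)
Op 8: place WB@(3,3)
Op 9: place BK@(2,0)
Per-piece attacks for W:
  WB@(3,3): attacks (4,4) (4,2) (2,4) (2,2) (1,1) (0,0) [ray(1,-1) blocked at (4,2)]
  WK@(4,2): attacks (4,3) (4,1) (3,2) (3,3) (3,1)
  WK@(4,3): attacks (4,4) (4,2) (3,3) (3,4) (3,2)
W attacks (0,3): no

Answer: no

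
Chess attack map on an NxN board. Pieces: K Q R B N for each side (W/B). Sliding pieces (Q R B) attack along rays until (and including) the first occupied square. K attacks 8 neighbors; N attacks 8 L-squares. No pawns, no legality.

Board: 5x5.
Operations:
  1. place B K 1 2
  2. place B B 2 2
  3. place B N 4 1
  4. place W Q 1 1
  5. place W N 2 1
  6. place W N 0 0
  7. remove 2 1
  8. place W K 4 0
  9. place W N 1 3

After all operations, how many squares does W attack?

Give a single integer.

Op 1: place BK@(1,2)
Op 2: place BB@(2,2)
Op 3: place BN@(4,1)
Op 4: place WQ@(1,1)
Op 5: place WN@(2,1)
Op 6: place WN@(0,0)
Op 7: remove (2,1)
Op 8: place WK@(4,0)
Op 9: place WN@(1,3)
Per-piece attacks for W:
  WN@(0,0): attacks (1,2) (2,1)
  WQ@(1,1): attacks (1,2) (1,0) (2,1) (3,1) (4,1) (0,1) (2,2) (2,0) (0,2) (0,0) [ray(0,1) blocked at (1,2); ray(1,0) blocked at (4,1); ray(1,1) blocked at (2,2); ray(-1,-1) blocked at (0,0)]
  WN@(1,3): attacks (3,4) (2,1) (3,2) (0,1)
  WK@(4,0): attacks (4,1) (3,0) (3,1)
Union (13 distinct): (0,0) (0,1) (0,2) (1,0) (1,2) (2,0) (2,1) (2,2) (3,0) (3,1) (3,2) (3,4) (4,1)

Answer: 13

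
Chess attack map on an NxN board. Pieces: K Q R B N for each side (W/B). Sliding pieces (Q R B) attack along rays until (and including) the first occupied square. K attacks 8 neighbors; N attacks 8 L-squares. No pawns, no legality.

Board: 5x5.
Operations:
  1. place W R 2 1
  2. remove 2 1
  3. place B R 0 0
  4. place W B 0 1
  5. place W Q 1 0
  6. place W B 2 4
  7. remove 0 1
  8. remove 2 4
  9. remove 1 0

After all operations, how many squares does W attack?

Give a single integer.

Op 1: place WR@(2,1)
Op 2: remove (2,1)
Op 3: place BR@(0,0)
Op 4: place WB@(0,1)
Op 5: place WQ@(1,0)
Op 6: place WB@(2,4)
Op 7: remove (0,1)
Op 8: remove (2,4)
Op 9: remove (1,0)
Per-piece attacks for W:
Union (0 distinct): (none)

Answer: 0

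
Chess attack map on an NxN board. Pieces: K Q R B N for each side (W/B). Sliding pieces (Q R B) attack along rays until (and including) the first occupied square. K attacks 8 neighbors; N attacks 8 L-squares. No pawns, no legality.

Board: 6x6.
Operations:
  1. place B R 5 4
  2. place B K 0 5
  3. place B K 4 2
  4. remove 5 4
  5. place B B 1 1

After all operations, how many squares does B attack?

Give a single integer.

Answer: 17

Derivation:
Op 1: place BR@(5,4)
Op 2: place BK@(0,5)
Op 3: place BK@(4,2)
Op 4: remove (5,4)
Op 5: place BB@(1,1)
Per-piece attacks for B:
  BK@(0,5): attacks (0,4) (1,5) (1,4)
  BB@(1,1): attacks (2,2) (3,3) (4,4) (5,5) (2,0) (0,2) (0,0)
  BK@(4,2): attacks (4,3) (4,1) (5,2) (3,2) (5,3) (5,1) (3,3) (3,1)
Union (17 distinct): (0,0) (0,2) (0,4) (1,4) (1,5) (2,0) (2,2) (3,1) (3,2) (3,3) (4,1) (4,3) (4,4) (5,1) (5,2) (5,3) (5,5)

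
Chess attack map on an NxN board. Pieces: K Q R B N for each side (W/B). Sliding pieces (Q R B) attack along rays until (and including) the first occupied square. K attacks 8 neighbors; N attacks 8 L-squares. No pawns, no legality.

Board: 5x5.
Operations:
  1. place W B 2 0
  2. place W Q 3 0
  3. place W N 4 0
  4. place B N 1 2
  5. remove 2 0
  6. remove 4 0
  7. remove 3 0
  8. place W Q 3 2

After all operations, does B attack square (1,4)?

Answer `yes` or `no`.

Answer: no

Derivation:
Op 1: place WB@(2,0)
Op 2: place WQ@(3,0)
Op 3: place WN@(4,0)
Op 4: place BN@(1,2)
Op 5: remove (2,0)
Op 6: remove (4,0)
Op 7: remove (3,0)
Op 8: place WQ@(3,2)
Per-piece attacks for B:
  BN@(1,2): attacks (2,4) (3,3) (0,4) (2,0) (3,1) (0,0)
B attacks (1,4): no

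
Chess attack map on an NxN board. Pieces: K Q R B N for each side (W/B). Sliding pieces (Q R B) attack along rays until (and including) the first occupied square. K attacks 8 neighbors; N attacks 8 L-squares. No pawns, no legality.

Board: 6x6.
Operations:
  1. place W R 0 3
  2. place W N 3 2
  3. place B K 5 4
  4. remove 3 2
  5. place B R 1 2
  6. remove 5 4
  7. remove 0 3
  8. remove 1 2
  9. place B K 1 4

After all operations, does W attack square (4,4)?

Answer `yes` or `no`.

Op 1: place WR@(0,3)
Op 2: place WN@(3,2)
Op 3: place BK@(5,4)
Op 4: remove (3,2)
Op 5: place BR@(1,2)
Op 6: remove (5,4)
Op 7: remove (0,3)
Op 8: remove (1,2)
Op 9: place BK@(1,4)
Per-piece attacks for W:
W attacks (4,4): no

Answer: no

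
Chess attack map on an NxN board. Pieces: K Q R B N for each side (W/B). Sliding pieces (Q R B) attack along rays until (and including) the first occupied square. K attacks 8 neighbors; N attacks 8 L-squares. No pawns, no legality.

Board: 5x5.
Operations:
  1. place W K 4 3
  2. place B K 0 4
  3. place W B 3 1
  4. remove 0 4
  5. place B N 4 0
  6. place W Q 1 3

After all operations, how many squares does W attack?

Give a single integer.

Answer: 20

Derivation:
Op 1: place WK@(4,3)
Op 2: place BK@(0,4)
Op 3: place WB@(3,1)
Op 4: remove (0,4)
Op 5: place BN@(4,0)
Op 6: place WQ@(1,3)
Per-piece attacks for W:
  WQ@(1,3): attacks (1,4) (1,2) (1,1) (1,0) (2,3) (3,3) (4,3) (0,3) (2,4) (2,2) (3,1) (0,4) (0,2) [ray(1,0) blocked at (4,3); ray(1,-1) blocked at (3,1)]
  WB@(3,1): attacks (4,2) (4,0) (2,2) (1,3) (2,0) [ray(1,-1) blocked at (4,0); ray(-1,1) blocked at (1,3)]
  WK@(4,3): attacks (4,4) (4,2) (3,3) (3,4) (3,2)
Union (20 distinct): (0,2) (0,3) (0,4) (1,0) (1,1) (1,2) (1,3) (1,4) (2,0) (2,2) (2,3) (2,4) (3,1) (3,2) (3,3) (3,4) (4,0) (4,2) (4,3) (4,4)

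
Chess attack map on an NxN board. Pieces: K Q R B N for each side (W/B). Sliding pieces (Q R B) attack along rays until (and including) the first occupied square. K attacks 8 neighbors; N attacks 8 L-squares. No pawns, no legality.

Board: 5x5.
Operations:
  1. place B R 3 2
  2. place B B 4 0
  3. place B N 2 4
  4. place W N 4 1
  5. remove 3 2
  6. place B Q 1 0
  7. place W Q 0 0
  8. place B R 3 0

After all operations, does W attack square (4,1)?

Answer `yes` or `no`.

Op 1: place BR@(3,2)
Op 2: place BB@(4,0)
Op 3: place BN@(2,4)
Op 4: place WN@(4,1)
Op 5: remove (3,2)
Op 6: place BQ@(1,0)
Op 7: place WQ@(0,0)
Op 8: place BR@(3,0)
Per-piece attacks for W:
  WQ@(0,0): attacks (0,1) (0,2) (0,3) (0,4) (1,0) (1,1) (2,2) (3,3) (4,4) [ray(1,0) blocked at (1,0)]
  WN@(4,1): attacks (3,3) (2,2) (2,0)
W attacks (4,1): no

Answer: no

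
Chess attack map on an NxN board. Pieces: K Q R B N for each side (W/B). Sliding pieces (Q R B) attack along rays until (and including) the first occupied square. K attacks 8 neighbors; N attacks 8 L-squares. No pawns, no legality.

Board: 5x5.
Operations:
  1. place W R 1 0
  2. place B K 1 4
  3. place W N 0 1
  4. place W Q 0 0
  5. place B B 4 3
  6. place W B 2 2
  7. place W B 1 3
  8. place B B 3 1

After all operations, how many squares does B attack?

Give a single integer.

Answer: 13

Derivation:
Op 1: place WR@(1,0)
Op 2: place BK@(1,4)
Op 3: place WN@(0,1)
Op 4: place WQ@(0,0)
Op 5: place BB@(4,3)
Op 6: place WB@(2,2)
Op 7: place WB@(1,3)
Op 8: place BB@(3,1)
Per-piece attacks for B:
  BK@(1,4): attacks (1,3) (2,4) (0,4) (2,3) (0,3)
  BB@(3,1): attacks (4,2) (4,0) (2,2) (2,0) [ray(-1,1) blocked at (2,2)]
  BB@(4,3): attacks (3,4) (3,2) (2,1) (1,0) [ray(-1,-1) blocked at (1,0)]
Union (13 distinct): (0,3) (0,4) (1,0) (1,3) (2,0) (2,1) (2,2) (2,3) (2,4) (3,2) (3,4) (4,0) (4,2)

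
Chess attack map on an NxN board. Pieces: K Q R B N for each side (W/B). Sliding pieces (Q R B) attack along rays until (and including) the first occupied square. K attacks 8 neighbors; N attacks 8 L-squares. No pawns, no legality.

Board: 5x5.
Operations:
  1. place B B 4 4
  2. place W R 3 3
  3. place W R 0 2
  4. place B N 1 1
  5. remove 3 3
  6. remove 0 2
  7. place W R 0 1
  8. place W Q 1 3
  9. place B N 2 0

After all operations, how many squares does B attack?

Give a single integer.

Op 1: place BB@(4,4)
Op 2: place WR@(3,3)
Op 3: place WR@(0,2)
Op 4: place BN@(1,1)
Op 5: remove (3,3)
Op 6: remove (0,2)
Op 7: place WR@(0,1)
Op 8: place WQ@(1,3)
Op 9: place BN@(2,0)
Per-piece attacks for B:
  BN@(1,1): attacks (2,3) (3,2) (0,3) (3,0)
  BN@(2,0): attacks (3,2) (4,1) (1,2) (0,1)
  BB@(4,4): attacks (3,3) (2,2) (1,1) [ray(-1,-1) blocked at (1,1)]
Union (10 distinct): (0,1) (0,3) (1,1) (1,2) (2,2) (2,3) (3,0) (3,2) (3,3) (4,1)

Answer: 10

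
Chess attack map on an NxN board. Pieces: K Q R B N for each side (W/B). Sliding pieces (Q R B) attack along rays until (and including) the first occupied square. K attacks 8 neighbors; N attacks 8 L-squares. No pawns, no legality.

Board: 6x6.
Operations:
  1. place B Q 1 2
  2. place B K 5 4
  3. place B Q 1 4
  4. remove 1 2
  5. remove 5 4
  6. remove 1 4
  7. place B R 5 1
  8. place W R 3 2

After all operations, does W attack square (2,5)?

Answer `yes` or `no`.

Op 1: place BQ@(1,2)
Op 2: place BK@(5,4)
Op 3: place BQ@(1,4)
Op 4: remove (1,2)
Op 5: remove (5,4)
Op 6: remove (1,4)
Op 7: place BR@(5,1)
Op 8: place WR@(3,2)
Per-piece attacks for W:
  WR@(3,2): attacks (3,3) (3,4) (3,5) (3,1) (3,0) (4,2) (5,2) (2,2) (1,2) (0,2)
W attacks (2,5): no

Answer: no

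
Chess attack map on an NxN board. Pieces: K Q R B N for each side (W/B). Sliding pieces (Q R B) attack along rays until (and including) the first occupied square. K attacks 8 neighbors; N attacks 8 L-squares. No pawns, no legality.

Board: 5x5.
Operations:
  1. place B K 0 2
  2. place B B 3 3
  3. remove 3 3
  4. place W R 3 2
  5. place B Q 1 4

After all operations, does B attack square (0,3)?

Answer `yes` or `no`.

Op 1: place BK@(0,2)
Op 2: place BB@(3,3)
Op 3: remove (3,3)
Op 4: place WR@(3,2)
Op 5: place BQ@(1,4)
Per-piece attacks for B:
  BK@(0,2): attacks (0,3) (0,1) (1,2) (1,3) (1,1)
  BQ@(1,4): attacks (1,3) (1,2) (1,1) (1,0) (2,4) (3,4) (4,4) (0,4) (2,3) (3,2) (0,3) [ray(1,-1) blocked at (3,2)]
B attacks (0,3): yes

Answer: yes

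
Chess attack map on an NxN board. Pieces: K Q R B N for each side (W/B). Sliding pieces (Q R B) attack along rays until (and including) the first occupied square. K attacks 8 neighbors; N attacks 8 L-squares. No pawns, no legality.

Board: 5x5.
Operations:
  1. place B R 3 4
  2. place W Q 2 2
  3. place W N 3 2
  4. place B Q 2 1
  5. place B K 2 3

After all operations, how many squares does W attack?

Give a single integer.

Answer: 15

Derivation:
Op 1: place BR@(3,4)
Op 2: place WQ@(2,2)
Op 3: place WN@(3,2)
Op 4: place BQ@(2,1)
Op 5: place BK@(2,3)
Per-piece attacks for W:
  WQ@(2,2): attacks (2,3) (2,1) (3,2) (1,2) (0,2) (3,3) (4,4) (3,1) (4,0) (1,3) (0,4) (1,1) (0,0) [ray(0,1) blocked at (2,3); ray(0,-1) blocked at (2,1); ray(1,0) blocked at (3,2)]
  WN@(3,2): attacks (4,4) (2,4) (1,3) (4,0) (2,0) (1,1)
Union (15 distinct): (0,0) (0,2) (0,4) (1,1) (1,2) (1,3) (2,0) (2,1) (2,3) (2,4) (3,1) (3,2) (3,3) (4,0) (4,4)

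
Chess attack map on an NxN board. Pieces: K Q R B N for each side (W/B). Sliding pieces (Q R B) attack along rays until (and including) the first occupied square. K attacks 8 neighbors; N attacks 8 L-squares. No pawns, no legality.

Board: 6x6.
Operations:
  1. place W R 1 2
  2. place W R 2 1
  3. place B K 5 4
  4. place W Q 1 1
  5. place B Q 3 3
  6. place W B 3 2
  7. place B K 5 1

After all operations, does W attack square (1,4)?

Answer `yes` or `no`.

Answer: yes

Derivation:
Op 1: place WR@(1,2)
Op 2: place WR@(2,1)
Op 3: place BK@(5,4)
Op 4: place WQ@(1,1)
Op 5: place BQ@(3,3)
Op 6: place WB@(3,2)
Op 7: place BK@(5,1)
Per-piece attacks for W:
  WQ@(1,1): attacks (1,2) (1,0) (2,1) (0,1) (2,2) (3,3) (2,0) (0,2) (0,0) [ray(0,1) blocked at (1,2); ray(1,0) blocked at (2,1); ray(1,1) blocked at (3,3)]
  WR@(1,2): attacks (1,3) (1,4) (1,5) (1,1) (2,2) (3,2) (0,2) [ray(0,-1) blocked at (1,1); ray(1,0) blocked at (3,2)]
  WR@(2,1): attacks (2,2) (2,3) (2,4) (2,5) (2,0) (3,1) (4,1) (5,1) (1,1) [ray(1,0) blocked at (5,1); ray(-1,0) blocked at (1,1)]
  WB@(3,2): attacks (4,3) (5,4) (4,1) (5,0) (2,3) (1,4) (0,5) (2,1) [ray(1,1) blocked at (5,4); ray(-1,-1) blocked at (2,1)]
W attacks (1,4): yes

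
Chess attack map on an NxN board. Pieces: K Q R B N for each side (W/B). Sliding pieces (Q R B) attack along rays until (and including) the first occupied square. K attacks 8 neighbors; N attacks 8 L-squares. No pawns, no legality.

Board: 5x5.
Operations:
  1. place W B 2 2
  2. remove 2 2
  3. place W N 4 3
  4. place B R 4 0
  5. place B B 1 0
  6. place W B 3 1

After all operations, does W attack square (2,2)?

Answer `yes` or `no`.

Op 1: place WB@(2,2)
Op 2: remove (2,2)
Op 3: place WN@(4,3)
Op 4: place BR@(4,0)
Op 5: place BB@(1,0)
Op 6: place WB@(3,1)
Per-piece attacks for W:
  WB@(3,1): attacks (4,2) (4,0) (2,2) (1,3) (0,4) (2,0) [ray(1,-1) blocked at (4,0)]
  WN@(4,3): attacks (2,4) (3,1) (2,2)
W attacks (2,2): yes

Answer: yes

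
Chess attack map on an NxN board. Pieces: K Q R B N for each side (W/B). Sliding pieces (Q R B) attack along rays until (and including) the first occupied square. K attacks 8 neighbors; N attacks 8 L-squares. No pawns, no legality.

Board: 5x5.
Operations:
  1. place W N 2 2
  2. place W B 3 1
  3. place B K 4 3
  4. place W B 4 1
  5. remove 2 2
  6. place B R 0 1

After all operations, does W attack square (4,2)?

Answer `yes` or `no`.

Op 1: place WN@(2,2)
Op 2: place WB@(3,1)
Op 3: place BK@(4,3)
Op 4: place WB@(4,1)
Op 5: remove (2,2)
Op 6: place BR@(0,1)
Per-piece attacks for W:
  WB@(3,1): attacks (4,2) (4,0) (2,2) (1,3) (0,4) (2,0)
  WB@(4,1): attacks (3,2) (2,3) (1,4) (3,0)
W attacks (4,2): yes

Answer: yes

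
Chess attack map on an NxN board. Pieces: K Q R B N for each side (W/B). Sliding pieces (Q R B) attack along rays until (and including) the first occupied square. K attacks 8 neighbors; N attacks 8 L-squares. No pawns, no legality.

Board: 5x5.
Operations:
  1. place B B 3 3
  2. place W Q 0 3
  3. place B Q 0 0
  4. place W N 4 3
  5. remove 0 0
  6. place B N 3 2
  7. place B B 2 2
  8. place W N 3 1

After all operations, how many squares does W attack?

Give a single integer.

Op 1: place BB@(3,3)
Op 2: place WQ@(0,3)
Op 3: place BQ@(0,0)
Op 4: place WN@(4,3)
Op 5: remove (0,0)
Op 6: place BN@(3,2)
Op 7: place BB@(2,2)
Op 8: place WN@(3,1)
Per-piece attacks for W:
  WQ@(0,3): attacks (0,4) (0,2) (0,1) (0,0) (1,3) (2,3) (3,3) (1,4) (1,2) (2,1) (3,0) [ray(1,0) blocked at (3,3)]
  WN@(3,1): attacks (4,3) (2,3) (1,2) (1,0)
  WN@(4,3): attacks (2,4) (3,1) (2,2)
Union (16 distinct): (0,0) (0,1) (0,2) (0,4) (1,0) (1,2) (1,3) (1,4) (2,1) (2,2) (2,3) (2,4) (3,0) (3,1) (3,3) (4,3)

Answer: 16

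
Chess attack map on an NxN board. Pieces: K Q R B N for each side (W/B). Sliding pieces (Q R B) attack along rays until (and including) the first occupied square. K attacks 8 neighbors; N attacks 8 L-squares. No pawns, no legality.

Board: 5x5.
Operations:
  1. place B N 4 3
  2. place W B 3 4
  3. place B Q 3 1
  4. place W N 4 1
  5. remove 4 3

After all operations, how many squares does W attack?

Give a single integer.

Op 1: place BN@(4,3)
Op 2: place WB@(3,4)
Op 3: place BQ@(3,1)
Op 4: place WN@(4,1)
Op 5: remove (4,3)
Per-piece attacks for W:
  WB@(3,4): attacks (4,3) (2,3) (1,2) (0,1)
  WN@(4,1): attacks (3,3) (2,2) (2,0)
Union (7 distinct): (0,1) (1,2) (2,0) (2,2) (2,3) (3,3) (4,3)

Answer: 7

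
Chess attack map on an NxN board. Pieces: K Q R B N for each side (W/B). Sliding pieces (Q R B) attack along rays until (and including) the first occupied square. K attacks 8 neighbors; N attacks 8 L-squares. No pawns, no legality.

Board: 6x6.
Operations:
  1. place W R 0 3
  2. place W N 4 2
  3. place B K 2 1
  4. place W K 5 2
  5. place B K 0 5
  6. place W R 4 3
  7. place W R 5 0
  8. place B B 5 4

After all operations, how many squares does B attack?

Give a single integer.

Op 1: place WR@(0,3)
Op 2: place WN@(4,2)
Op 3: place BK@(2,1)
Op 4: place WK@(5,2)
Op 5: place BK@(0,5)
Op 6: place WR@(4,3)
Op 7: place WR@(5,0)
Op 8: place BB@(5,4)
Per-piece attacks for B:
  BK@(0,5): attacks (0,4) (1,5) (1,4)
  BK@(2,1): attacks (2,2) (2,0) (3,1) (1,1) (3,2) (3,0) (1,2) (1,0)
  BB@(5,4): attacks (4,5) (4,3) [ray(-1,-1) blocked at (4,3)]
Union (13 distinct): (0,4) (1,0) (1,1) (1,2) (1,4) (1,5) (2,0) (2,2) (3,0) (3,1) (3,2) (4,3) (4,5)

Answer: 13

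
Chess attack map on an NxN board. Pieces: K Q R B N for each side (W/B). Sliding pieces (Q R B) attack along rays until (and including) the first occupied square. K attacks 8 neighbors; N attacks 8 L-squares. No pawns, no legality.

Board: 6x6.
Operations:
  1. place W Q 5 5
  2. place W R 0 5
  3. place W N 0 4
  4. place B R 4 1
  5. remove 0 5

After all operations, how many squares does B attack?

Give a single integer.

Answer: 10

Derivation:
Op 1: place WQ@(5,5)
Op 2: place WR@(0,5)
Op 3: place WN@(0,4)
Op 4: place BR@(4,1)
Op 5: remove (0,5)
Per-piece attacks for B:
  BR@(4,1): attacks (4,2) (4,3) (4,4) (4,5) (4,0) (5,1) (3,1) (2,1) (1,1) (0,1)
Union (10 distinct): (0,1) (1,1) (2,1) (3,1) (4,0) (4,2) (4,3) (4,4) (4,5) (5,1)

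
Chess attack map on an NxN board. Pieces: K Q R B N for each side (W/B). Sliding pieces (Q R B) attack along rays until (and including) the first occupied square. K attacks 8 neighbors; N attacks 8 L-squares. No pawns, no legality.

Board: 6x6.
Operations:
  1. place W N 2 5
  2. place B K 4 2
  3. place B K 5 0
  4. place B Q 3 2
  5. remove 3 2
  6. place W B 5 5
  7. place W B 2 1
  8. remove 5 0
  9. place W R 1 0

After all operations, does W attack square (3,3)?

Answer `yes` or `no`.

Answer: yes

Derivation:
Op 1: place WN@(2,5)
Op 2: place BK@(4,2)
Op 3: place BK@(5,0)
Op 4: place BQ@(3,2)
Op 5: remove (3,2)
Op 6: place WB@(5,5)
Op 7: place WB@(2,1)
Op 8: remove (5,0)
Op 9: place WR@(1,0)
Per-piece attacks for W:
  WR@(1,0): attacks (1,1) (1,2) (1,3) (1,4) (1,5) (2,0) (3,0) (4,0) (5,0) (0,0)
  WB@(2,1): attacks (3,2) (4,3) (5,4) (3,0) (1,2) (0,3) (1,0) [ray(-1,-1) blocked at (1,0)]
  WN@(2,5): attacks (3,3) (4,4) (1,3) (0,4)
  WB@(5,5): attacks (4,4) (3,3) (2,2) (1,1) (0,0)
W attacks (3,3): yes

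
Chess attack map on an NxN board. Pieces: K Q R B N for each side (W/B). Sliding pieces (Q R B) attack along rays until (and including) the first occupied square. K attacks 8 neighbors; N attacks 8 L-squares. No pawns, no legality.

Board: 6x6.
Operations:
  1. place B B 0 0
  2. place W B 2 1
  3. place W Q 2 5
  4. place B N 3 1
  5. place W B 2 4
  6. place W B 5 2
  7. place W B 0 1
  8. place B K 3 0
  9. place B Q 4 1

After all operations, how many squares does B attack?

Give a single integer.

Op 1: place BB@(0,0)
Op 2: place WB@(2,1)
Op 3: place WQ@(2,5)
Op 4: place BN@(3,1)
Op 5: place WB@(2,4)
Op 6: place WB@(5,2)
Op 7: place WB@(0,1)
Op 8: place BK@(3,0)
Op 9: place BQ@(4,1)
Per-piece attacks for B:
  BB@(0,0): attacks (1,1) (2,2) (3,3) (4,4) (5,5)
  BK@(3,0): attacks (3,1) (4,0) (2,0) (4,1) (2,1)
  BN@(3,1): attacks (4,3) (5,2) (2,3) (1,2) (5,0) (1,0)
  BQ@(4,1): attacks (4,2) (4,3) (4,4) (4,5) (4,0) (5,1) (3,1) (5,2) (5,0) (3,2) (2,3) (1,4) (0,5) (3,0) [ray(-1,0) blocked at (3,1); ray(1,1) blocked at (5,2); ray(-1,-1) blocked at (3,0)]
Union (23 distinct): (0,5) (1,0) (1,1) (1,2) (1,4) (2,0) (2,1) (2,2) (2,3) (3,0) (3,1) (3,2) (3,3) (4,0) (4,1) (4,2) (4,3) (4,4) (4,5) (5,0) (5,1) (5,2) (5,5)

Answer: 23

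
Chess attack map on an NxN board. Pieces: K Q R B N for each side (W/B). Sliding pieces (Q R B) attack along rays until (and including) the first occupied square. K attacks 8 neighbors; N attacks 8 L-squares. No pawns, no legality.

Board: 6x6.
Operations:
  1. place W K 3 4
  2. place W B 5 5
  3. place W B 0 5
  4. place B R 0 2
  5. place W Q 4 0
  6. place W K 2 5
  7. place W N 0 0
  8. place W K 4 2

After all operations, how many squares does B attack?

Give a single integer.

Answer: 9

Derivation:
Op 1: place WK@(3,4)
Op 2: place WB@(5,5)
Op 3: place WB@(0,5)
Op 4: place BR@(0,2)
Op 5: place WQ@(4,0)
Op 6: place WK@(2,5)
Op 7: place WN@(0,0)
Op 8: place WK@(4,2)
Per-piece attacks for B:
  BR@(0,2): attacks (0,3) (0,4) (0,5) (0,1) (0,0) (1,2) (2,2) (3,2) (4,2) [ray(0,1) blocked at (0,5); ray(0,-1) blocked at (0,0); ray(1,0) blocked at (4,2)]
Union (9 distinct): (0,0) (0,1) (0,3) (0,4) (0,5) (1,2) (2,2) (3,2) (4,2)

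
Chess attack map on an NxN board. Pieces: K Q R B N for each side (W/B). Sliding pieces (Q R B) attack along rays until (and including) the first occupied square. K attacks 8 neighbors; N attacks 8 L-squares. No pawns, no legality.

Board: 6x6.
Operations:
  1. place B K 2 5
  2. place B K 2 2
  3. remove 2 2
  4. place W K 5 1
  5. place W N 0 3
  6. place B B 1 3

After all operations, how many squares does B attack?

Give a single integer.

Op 1: place BK@(2,5)
Op 2: place BK@(2,2)
Op 3: remove (2,2)
Op 4: place WK@(5,1)
Op 5: place WN@(0,3)
Op 6: place BB@(1,3)
Per-piece attacks for B:
  BB@(1,3): attacks (2,4) (3,5) (2,2) (3,1) (4,0) (0,4) (0,2)
  BK@(2,5): attacks (2,4) (3,5) (1,5) (3,4) (1,4)
Union (10 distinct): (0,2) (0,4) (1,4) (1,5) (2,2) (2,4) (3,1) (3,4) (3,5) (4,0)

Answer: 10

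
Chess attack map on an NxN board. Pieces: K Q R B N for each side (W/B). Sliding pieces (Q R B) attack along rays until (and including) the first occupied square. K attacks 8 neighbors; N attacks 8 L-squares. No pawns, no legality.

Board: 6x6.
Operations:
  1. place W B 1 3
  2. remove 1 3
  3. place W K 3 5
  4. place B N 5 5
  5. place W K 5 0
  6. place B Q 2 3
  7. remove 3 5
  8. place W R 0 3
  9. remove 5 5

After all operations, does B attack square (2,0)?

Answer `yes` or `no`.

Op 1: place WB@(1,3)
Op 2: remove (1,3)
Op 3: place WK@(3,5)
Op 4: place BN@(5,5)
Op 5: place WK@(5,0)
Op 6: place BQ@(2,3)
Op 7: remove (3,5)
Op 8: place WR@(0,3)
Op 9: remove (5,5)
Per-piece attacks for B:
  BQ@(2,3): attacks (2,4) (2,5) (2,2) (2,1) (2,0) (3,3) (4,3) (5,3) (1,3) (0,3) (3,4) (4,5) (3,2) (4,1) (5,0) (1,4) (0,5) (1,2) (0,1) [ray(-1,0) blocked at (0,3); ray(1,-1) blocked at (5,0)]
B attacks (2,0): yes

Answer: yes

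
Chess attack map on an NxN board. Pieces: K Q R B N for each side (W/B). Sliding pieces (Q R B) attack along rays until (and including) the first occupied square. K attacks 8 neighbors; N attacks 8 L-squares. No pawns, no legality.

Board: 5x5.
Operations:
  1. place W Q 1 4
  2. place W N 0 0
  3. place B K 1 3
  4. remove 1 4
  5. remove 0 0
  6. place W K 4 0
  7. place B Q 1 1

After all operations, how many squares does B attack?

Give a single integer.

Answer: 18

Derivation:
Op 1: place WQ@(1,4)
Op 2: place WN@(0,0)
Op 3: place BK@(1,3)
Op 4: remove (1,4)
Op 5: remove (0,0)
Op 6: place WK@(4,0)
Op 7: place BQ@(1,1)
Per-piece attacks for B:
  BQ@(1,1): attacks (1,2) (1,3) (1,0) (2,1) (3,1) (4,1) (0,1) (2,2) (3,3) (4,4) (2,0) (0,2) (0,0) [ray(0,1) blocked at (1,3)]
  BK@(1,3): attacks (1,4) (1,2) (2,3) (0,3) (2,4) (2,2) (0,4) (0,2)
Union (18 distinct): (0,0) (0,1) (0,2) (0,3) (0,4) (1,0) (1,2) (1,3) (1,4) (2,0) (2,1) (2,2) (2,3) (2,4) (3,1) (3,3) (4,1) (4,4)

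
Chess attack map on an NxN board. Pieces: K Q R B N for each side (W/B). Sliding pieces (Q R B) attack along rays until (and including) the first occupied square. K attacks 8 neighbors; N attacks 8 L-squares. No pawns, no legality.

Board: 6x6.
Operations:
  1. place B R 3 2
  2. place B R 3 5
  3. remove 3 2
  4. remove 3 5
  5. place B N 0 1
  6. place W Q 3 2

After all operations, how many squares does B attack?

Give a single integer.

Op 1: place BR@(3,2)
Op 2: place BR@(3,5)
Op 3: remove (3,2)
Op 4: remove (3,5)
Op 5: place BN@(0,1)
Op 6: place WQ@(3,2)
Per-piece attacks for B:
  BN@(0,1): attacks (1,3) (2,2) (2,0)
Union (3 distinct): (1,3) (2,0) (2,2)

Answer: 3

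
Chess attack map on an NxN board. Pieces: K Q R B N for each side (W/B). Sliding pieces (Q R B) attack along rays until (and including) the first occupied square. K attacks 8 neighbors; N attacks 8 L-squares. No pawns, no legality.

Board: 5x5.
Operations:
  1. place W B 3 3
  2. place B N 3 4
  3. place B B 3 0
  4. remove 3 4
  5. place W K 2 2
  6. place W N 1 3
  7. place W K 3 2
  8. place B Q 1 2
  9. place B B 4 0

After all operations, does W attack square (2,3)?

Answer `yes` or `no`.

Answer: yes

Derivation:
Op 1: place WB@(3,3)
Op 2: place BN@(3,4)
Op 3: place BB@(3,0)
Op 4: remove (3,4)
Op 5: place WK@(2,2)
Op 6: place WN@(1,3)
Op 7: place WK@(3,2)
Op 8: place BQ@(1,2)
Op 9: place BB@(4,0)
Per-piece attacks for W:
  WN@(1,3): attacks (3,4) (2,1) (3,2) (0,1)
  WK@(2,2): attacks (2,3) (2,1) (3,2) (1,2) (3,3) (3,1) (1,3) (1,1)
  WK@(3,2): attacks (3,3) (3,1) (4,2) (2,2) (4,3) (4,1) (2,3) (2,1)
  WB@(3,3): attacks (4,4) (4,2) (2,4) (2,2) [ray(-1,-1) blocked at (2,2)]
W attacks (2,3): yes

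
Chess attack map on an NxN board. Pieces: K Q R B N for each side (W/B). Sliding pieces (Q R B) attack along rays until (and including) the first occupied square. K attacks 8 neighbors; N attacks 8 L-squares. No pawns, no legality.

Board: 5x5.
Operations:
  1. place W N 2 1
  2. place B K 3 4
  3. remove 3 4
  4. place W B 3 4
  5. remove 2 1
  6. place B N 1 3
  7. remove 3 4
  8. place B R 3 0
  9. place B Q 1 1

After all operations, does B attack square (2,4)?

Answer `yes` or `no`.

Op 1: place WN@(2,1)
Op 2: place BK@(3,4)
Op 3: remove (3,4)
Op 4: place WB@(3,4)
Op 5: remove (2,1)
Op 6: place BN@(1,3)
Op 7: remove (3,4)
Op 8: place BR@(3,0)
Op 9: place BQ@(1,1)
Per-piece attacks for B:
  BQ@(1,1): attacks (1,2) (1,3) (1,0) (2,1) (3,1) (4,1) (0,1) (2,2) (3,3) (4,4) (2,0) (0,2) (0,0) [ray(0,1) blocked at (1,3)]
  BN@(1,3): attacks (3,4) (2,1) (3,2) (0,1)
  BR@(3,0): attacks (3,1) (3,2) (3,3) (3,4) (4,0) (2,0) (1,0) (0,0)
B attacks (2,4): no

Answer: no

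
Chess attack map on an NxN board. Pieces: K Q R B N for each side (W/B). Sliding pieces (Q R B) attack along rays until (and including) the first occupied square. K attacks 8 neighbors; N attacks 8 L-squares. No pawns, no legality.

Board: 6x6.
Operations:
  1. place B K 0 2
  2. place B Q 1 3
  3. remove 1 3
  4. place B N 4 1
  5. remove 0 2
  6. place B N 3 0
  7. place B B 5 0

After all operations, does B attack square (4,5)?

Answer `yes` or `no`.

Op 1: place BK@(0,2)
Op 2: place BQ@(1,3)
Op 3: remove (1,3)
Op 4: place BN@(4,1)
Op 5: remove (0,2)
Op 6: place BN@(3,0)
Op 7: place BB@(5,0)
Per-piece attacks for B:
  BN@(3,0): attacks (4,2) (5,1) (2,2) (1,1)
  BN@(4,1): attacks (5,3) (3,3) (2,2) (2,0)
  BB@(5,0): attacks (4,1) [ray(-1,1) blocked at (4,1)]
B attacks (4,5): no

Answer: no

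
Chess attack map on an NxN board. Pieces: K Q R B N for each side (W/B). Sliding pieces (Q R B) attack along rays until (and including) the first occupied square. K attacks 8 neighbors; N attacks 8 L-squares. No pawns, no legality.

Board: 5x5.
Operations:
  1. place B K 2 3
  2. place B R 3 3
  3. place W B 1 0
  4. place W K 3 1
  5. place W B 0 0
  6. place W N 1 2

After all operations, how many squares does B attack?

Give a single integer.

Answer: 11

Derivation:
Op 1: place BK@(2,3)
Op 2: place BR@(3,3)
Op 3: place WB@(1,0)
Op 4: place WK@(3,1)
Op 5: place WB@(0,0)
Op 6: place WN@(1,2)
Per-piece attacks for B:
  BK@(2,3): attacks (2,4) (2,2) (3,3) (1,3) (3,4) (3,2) (1,4) (1,2)
  BR@(3,3): attacks (3,4) (3,2) (3,1) (4,3) (2,3) [ray(0,-1) blocked at (3,1); ray(-1,0) blocked at (2,3)]
Union (11 distinct): (1,2) (1,3) (1,4) (2,2) (2,3) (2,4) (3,1) (3,2) (3,3) (3,4) (4,3)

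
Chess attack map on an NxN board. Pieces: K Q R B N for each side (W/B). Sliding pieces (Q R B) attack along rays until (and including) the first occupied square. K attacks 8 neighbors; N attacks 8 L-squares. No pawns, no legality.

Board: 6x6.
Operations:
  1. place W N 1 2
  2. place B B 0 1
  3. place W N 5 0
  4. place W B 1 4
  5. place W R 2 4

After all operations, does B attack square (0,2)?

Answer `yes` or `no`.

Op 1: place WN@(1,2)
Op 2: place BB@(0,1)
Op 3: place WN@(5,0)
Op 4: place WB@(1,4)
Op 5: place WR@(2,4)
Per-piece attacks for B:
  BB@(0,1): attacks (1,2) (1,0) [ray(1,1) blocked at (1,2)]
B attacks (0,2): no

Answer: no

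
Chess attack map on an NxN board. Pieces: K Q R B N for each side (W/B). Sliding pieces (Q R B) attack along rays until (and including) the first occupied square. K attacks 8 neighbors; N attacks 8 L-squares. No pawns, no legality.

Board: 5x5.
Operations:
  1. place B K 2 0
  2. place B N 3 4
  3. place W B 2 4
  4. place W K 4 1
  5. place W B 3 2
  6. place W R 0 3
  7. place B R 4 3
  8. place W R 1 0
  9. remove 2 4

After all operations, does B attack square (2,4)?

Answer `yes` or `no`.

Answer: no

Derivation:
Op 1: place BK@(2,0)
Op 2: place BN@(3,4)
Op 3: place WB@(2,4)
Op 4: place WK@(4,1)
Op 5: place WB@(3,2)
Op 6: place WR@(0,3)
Op 7: place BR@(4,3)
Op 8: place WR@(1,0)
Op 9: remove (2,4)
Per-piece attacks for B:
  BK@(2,0): attacks (2,1) (3,0) (1,0) (3,1) (1,1)
  BN@(3,4): attacks (4,2) (2,2) (1,3)
  BR@(4,3): attacks (4,4) (4,2) (4,1) (3,3) (2,3) (1,3) (0,3) [ray(0,-1) blocked at (4,1); ray(-1,0) blocked at (0,3)]
B attacks (2,4): no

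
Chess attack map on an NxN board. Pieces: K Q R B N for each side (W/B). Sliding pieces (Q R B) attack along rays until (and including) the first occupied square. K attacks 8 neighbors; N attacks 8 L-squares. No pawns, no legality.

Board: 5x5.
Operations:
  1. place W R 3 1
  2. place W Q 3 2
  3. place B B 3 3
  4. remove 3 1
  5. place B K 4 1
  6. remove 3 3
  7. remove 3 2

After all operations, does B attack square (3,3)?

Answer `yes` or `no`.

Answer: no

Derivation:
Op 1: place WR@(3,1)
Op 2: place WQ@(3,2)
Op 3: place BB@(3,3)
Op 4: remove (3,1)
Op 5: place BK@(4,1)
Op 6: remove (3,3)
Op 7: remove (3,2)
Per-piece attacks for B:
  BK@(4,1): attacks (4,2) (4,0) (3,1) (3,2) (3,0)
B attacks (3,3): no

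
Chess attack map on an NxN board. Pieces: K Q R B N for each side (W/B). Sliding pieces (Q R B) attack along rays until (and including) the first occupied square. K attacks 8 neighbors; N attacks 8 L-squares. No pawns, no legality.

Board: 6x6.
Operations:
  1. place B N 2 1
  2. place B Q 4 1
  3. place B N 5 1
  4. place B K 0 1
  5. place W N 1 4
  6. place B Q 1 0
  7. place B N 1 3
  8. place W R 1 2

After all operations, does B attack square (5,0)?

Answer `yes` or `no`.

Op 1: place BN@(2,1)
Op 2: place BQ@(4,1)
Op 3: place BN@(5,1)
Op 4: place BK@(0,1)
Op 5: place WN@(1,4)
Op 6: place BQ@(1,0)
Op 7: place BN@(1,3)
Op 8: place WR@(1,2)
Per-piece attacks for B:
  BK@(0,1): attacks (0,2) (0,0) (1,1) (1,2) (1,0)
  BQ@(1,0): attacks (1,1) (1,2) (2,0) (3,0) (4,0) (5,0) (0,0) (2,1) (0,1) [ray(0,1) blocked at (1,2); ray(1,1) blocked at (2,1); ray(-1,1) blocked at (0,1)]
  BN@(1,3): attacks (2,5) (3,4) (0,5) (2,1) (3,2) (0,1)
  BN@(2,1): attacks (3,3) (4,2) (1,3) (0,2) (4,0) (0,0)
  BQ@(4,1): attacks (4,2) (4,3) (4,4) (4,5) (4,0) (5,1) (3,1) (2,1) (5,2) (5,0) (3,2) (2,3) (1,4) (3,0) [ray(1,0) blocked at (5,1); ray(-1,0) blocked at (2,1); ray(-1,1) blocked at (1,4)]
  BN@(5,1): attacks (4,3) (3,2) (3,0)
B attacks (5,0): yes

Answer: yes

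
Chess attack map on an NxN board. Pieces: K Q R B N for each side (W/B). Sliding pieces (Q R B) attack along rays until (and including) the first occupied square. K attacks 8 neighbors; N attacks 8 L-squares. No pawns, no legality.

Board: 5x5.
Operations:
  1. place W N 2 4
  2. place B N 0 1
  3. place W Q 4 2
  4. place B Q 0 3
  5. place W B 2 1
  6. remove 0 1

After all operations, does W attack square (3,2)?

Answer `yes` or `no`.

Op 1: place WN@(2,4)
Op 2: place BN@(0,1)
Op 3: place WQ@(4,2)
Op 4: place BQ@(0,3)
Op 5: place WB@(2,1)
Op 6: remove (0,1)
Per-piece attacks for W:
  WB@(2,1): attacks (3,2) (4,3) (3,0) (1,2) (0,3) (1,0) [ray(-1,1) blocked at (0,3)]
  WN@(2,4): attacks (3,2) (4,3) (1,2) (0,3)
  WQ@(4,2): attacks (4,3) (4,4) (4,1) (4,0) (3,2) (2,2) (1,2) (0,2) (3,3) (2,4) (3,1) (2,0) [ray(-1,1) blocked at (2,4)]
W attacks (3,2): yes

Answer: yes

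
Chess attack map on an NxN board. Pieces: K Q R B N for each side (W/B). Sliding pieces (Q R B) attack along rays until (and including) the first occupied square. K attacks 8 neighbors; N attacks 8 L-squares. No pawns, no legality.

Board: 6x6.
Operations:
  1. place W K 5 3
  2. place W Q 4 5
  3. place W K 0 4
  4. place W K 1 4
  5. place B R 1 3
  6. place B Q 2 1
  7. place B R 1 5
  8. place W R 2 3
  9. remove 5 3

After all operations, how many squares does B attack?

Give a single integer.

Op 1: place WK@(5,3)
Op 2: place WQ@(4,5)
Op 3: place WK@(0,4)
Op 4: place WK@(1,4)
Op 5: place BR@(1,3)
Op 6: place BQ@(2,1)
Op 7: place BR@(1,5)
Op 8: place WR@(2,3)
Op 9: remove (5,3)
Per-piece attacks for B:
  BR@(1,3): attacks (1,4) (1,2) (1,1) (1,0) (2,3) (0,3) [ray(0,1) blocked at (1,4); ray(1,0) blocked at (2,3)]
  BR@(1,5): attacks (1,4) (2,5) (3,5) (4,5) (0,5) [ray(0,-1) blocked at (1,4); ray(1,0) blocked at (4,5)]
  BQ@(2,1): attacks (2,2) (2,3) (2,0) (3,1) (4,1) (5,1) (1,1) (0,1) (3,2) (4,3) (5,4) (3,0) (1,2) (0,3) (1,0) [ray(0,1) blocked at (2,3)]
Union (20 distinct): (0,1) (0,3) (0,5) (1,0) (1,1) (1,2) (1,4) (2,0) (2,2) (2,3) (2,5) (3,0) (3,1) (3,2) (3,5) (4,1) (4,3) (4,5) (5,1) (5,4)

Answer: 20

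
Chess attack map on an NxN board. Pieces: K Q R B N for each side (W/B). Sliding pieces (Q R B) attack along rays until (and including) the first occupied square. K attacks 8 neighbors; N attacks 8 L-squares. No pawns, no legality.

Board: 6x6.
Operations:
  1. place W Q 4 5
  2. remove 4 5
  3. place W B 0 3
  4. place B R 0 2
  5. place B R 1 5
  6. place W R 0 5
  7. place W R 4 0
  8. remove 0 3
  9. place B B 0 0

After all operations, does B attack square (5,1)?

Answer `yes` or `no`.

Op 1: place WQ@(4,5)
Op 2: remove (4,5)
Op 3: place WB@(0,3)
Op 4: place BR@(0,2)
Op 5: place BR@(1,5)
Op 6: place WR@(0,5)
Op 7: place WR@(4,0)
Op 8: remove (0,3)
Op 9: place BB@(0,0)
Per-piece attacks for B:
  BB@(0,0): attacks (1,1) (2,2) (3,3) (4,4) (5,5)
  BR@(0,2): attacks (0,3) (0,4) (0,5) (0,1) (0,0) (1,2) (2,2) (3,2) (4,2) (5,2) [ray(0,1) blocked at (0,5); ray(0,-1) blocked at (0,0)]
  BR@(1,5): attacks (1,4) (1,3) (1,2) (1,1) (1,0) (2,5) (3,5) (4,5) (5,5) (0,5) [ray(-1,0) blocked at (0,5)]
B attacks (5,1): no

Answer: no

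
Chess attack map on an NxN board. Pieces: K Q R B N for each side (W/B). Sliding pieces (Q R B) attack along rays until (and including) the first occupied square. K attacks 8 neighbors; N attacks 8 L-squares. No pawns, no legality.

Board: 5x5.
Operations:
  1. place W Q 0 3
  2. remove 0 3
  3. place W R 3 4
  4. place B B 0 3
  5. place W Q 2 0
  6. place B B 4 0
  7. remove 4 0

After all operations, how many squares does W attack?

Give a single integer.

Answer: 17

Derivation:
Op 1: place WQ@(0,3)
Op 2: remove (0,3)
Op 3: place WR@(3,4)
Op 4: place BB@(0,3)
Op 5: place WQ@(2,0)
Op 6: place BB@(4,0)
Op 7: remove (4,0)
Per-piece attacks for W:
  WQ@(2,0): attacks (2,1) (2,2) (2,3) (2,4) (3,0) (4,0) (1,0) (0,0) (3,1) (4,2) (1,1) (0,2)
  WR@(3,4): attacks (3,3) (3,2) (3,1) (3,0) (4,4) (2,4) (1,4) (0,4)
Union (17 distinct): (0,0) (0,2) (0,4) (1,0) (1,1) (1,4) (2,1) (2,2) (2,3) (2,4) (3,0) (3,1) (3,2) (3,3) (4,0) (4,2) (4,4)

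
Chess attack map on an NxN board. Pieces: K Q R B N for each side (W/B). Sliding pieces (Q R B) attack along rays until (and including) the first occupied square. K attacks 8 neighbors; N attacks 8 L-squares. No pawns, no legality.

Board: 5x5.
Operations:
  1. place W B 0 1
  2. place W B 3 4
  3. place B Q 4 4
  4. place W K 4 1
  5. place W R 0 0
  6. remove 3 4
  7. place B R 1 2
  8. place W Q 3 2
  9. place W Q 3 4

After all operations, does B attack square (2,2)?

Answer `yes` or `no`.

Op 1: place WB@(0,1)
Op 2: place WB@(3,4)
Op 3: place BQ@(4,4)
Op 4: place WK@(4,1)
Op 5: place WR@(0,0)
Op 6: remove (3,4)
Op 7: place BR@(1,2)
Op 8: place WQ@(3,2)
Op 9: place WQ@(3,4)
Per-piece attacks for B:
  BR@(1,2): attacks (1,3) (1,4) (1,1) (1,0) (2,2) (3,2) (0,2) [ray(1,0) blocked at (3,2)]
  BQ@(4,4): attacks (4,3) (4,2) (4,1) (3,4) (3,3) (2,2) (1,1) (0,0) [ray(0,-1) blocked at (4,1); ray(-1,0) blocked at (3,4); ray(-1,-1) blocked at (0,0)]
B attacks (2,2): yes

Answer: yes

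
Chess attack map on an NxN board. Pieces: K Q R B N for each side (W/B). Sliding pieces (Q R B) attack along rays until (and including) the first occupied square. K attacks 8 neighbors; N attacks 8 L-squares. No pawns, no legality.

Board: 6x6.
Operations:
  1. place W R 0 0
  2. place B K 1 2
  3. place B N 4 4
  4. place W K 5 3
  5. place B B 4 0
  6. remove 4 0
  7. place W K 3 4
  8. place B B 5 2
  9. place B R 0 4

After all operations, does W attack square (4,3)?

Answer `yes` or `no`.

Op 1: place WR@(0,0)
Op 2: place BK@(1,2)
Op 3: place BN@(4,4)
Op 4: place WK@(5,3)
Op 5: place BB@(4,0)
Op 6: remove (4,0)
Op 7: place WK@(3,4)
Op 8: place BB@(5,2)
Op 9: place BR@(0,4)
Per-piece attacks for W:
  WR@(0,0): attacks (0,1) (0,2) (0,3) (0,4) (1,0) (2,0) (3,0) (4,0) (5,0) [ray(0,1) blocked at (0,4)]
  WK@(3,4): attacks (3,5) (3,3) (4,4) (2,4) (4,5) (4,3) (2,5) (2,3)
  WK@(5,3): attacks (5,4) (5,2) (4,3) (4,4) (4,2)
W attacks (4,3): yes

Answer: yes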